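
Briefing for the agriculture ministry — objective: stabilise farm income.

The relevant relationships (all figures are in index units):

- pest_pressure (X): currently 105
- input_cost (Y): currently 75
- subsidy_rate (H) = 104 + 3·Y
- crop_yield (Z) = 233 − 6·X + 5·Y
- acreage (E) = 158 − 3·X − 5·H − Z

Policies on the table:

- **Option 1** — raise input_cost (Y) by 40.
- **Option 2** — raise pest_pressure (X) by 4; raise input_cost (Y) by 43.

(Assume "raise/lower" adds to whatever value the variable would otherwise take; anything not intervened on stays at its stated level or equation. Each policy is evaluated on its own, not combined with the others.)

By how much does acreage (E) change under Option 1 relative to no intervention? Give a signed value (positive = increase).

-800

Baseline:
  X = 105
  Y = 75
  H = 104 + 3·75 = 329
  Z = 233 − 6·105 + 5·75 = -22
  E = 158 − 3·105 − 5·329 − (-22) = -1780
Option 1 (Y + 40):
  X = 105
  Y = 75 + 40 = 115
  H = 104 + 3·115 = 449
  Z = 233 − 6·105 + 5·115 = 178
  E = 158 − 3·105 − 5·449 − 178 = -2580
Change in E: -2580 − (-1780) = -800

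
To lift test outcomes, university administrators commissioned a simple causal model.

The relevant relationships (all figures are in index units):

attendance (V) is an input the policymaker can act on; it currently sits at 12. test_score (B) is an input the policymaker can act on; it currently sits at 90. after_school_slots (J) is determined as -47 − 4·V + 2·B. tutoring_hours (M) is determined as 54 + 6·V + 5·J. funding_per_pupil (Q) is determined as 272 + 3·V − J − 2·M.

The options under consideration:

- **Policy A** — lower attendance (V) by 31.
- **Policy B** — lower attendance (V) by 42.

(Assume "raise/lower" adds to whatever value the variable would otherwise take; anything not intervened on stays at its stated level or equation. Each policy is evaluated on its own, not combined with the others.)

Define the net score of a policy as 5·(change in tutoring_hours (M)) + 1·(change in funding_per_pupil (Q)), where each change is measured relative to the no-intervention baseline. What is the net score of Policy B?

Baseline:
  V = 12
  B = 90
  J = -47 − 4·12 + 2·90 = 85
  M = 54 + 6·12 + 5·85 = 551
  Q = 272 + 3·12 − 85 − 2·551 = -879
Policy B (V − 42):
  V = 12 − 42 = -30
  B = 90
  J = -47 − 4·(-30) + 2·90 = 253
  M = 54 + 6·(-30) + 5·253 = 1139
  Q = 272 + 3·(-30) − 253 − 2·1139 = -2349
ΔM = 1139 − 551 = 588; ΔQ = -2349 − (-879) = -1470
Score = 5·588 + 1·(-1470) = 1470

1470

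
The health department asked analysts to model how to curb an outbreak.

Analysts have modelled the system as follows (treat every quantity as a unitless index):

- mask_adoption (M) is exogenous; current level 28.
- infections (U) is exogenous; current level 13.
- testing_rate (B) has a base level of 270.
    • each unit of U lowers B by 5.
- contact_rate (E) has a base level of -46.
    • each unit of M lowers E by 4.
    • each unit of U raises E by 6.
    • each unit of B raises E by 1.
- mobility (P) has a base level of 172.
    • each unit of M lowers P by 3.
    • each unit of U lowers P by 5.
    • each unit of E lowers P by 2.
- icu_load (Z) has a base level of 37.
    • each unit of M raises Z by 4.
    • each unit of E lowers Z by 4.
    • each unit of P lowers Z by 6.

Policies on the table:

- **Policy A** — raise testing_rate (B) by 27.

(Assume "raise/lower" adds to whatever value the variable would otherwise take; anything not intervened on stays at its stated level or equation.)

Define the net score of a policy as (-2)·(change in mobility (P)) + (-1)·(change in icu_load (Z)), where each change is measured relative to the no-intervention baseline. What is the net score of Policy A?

-108

Baseline:
  M = 28
  U = 13
  B = 270 − 5·13 = 205
  E = -46 − 4·28 + 6·13 + 205 = 125
  P = 172 − 3·28 − 5·13 − 2·125 = -227
  Z = 37 + 4·28 − 4·125 − 6·(-227) = 1011
Policy A (B + 27):
  M = 28
  U = 13
  B = 270 − 5·13 (+27 from intervention) = 232
  E = -46 − 4·28 + 6·13 + 232 = 152
  P = 172 − 3·28 − 5·13 − 2·152 = -281
  Z = 37 + 4·28 − 4·152 − 6·(-281) = 1227
ΔP = -281 − (-227) = -54; ΔZ = 1227 − 1011 = 216
Score = (-2)·(-54) + (-1)·216 = -108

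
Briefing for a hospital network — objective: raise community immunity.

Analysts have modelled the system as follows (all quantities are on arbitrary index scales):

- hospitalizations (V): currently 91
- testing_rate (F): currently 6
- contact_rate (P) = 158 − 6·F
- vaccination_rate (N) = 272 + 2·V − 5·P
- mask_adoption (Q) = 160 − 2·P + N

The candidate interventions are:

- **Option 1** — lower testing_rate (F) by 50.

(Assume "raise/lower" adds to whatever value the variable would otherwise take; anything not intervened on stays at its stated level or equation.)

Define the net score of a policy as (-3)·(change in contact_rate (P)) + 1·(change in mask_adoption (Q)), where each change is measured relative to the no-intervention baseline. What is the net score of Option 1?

-3000

Baseline:
  V = 91
  F = 6
  P = 158 − 6·6 = 122
  N = 272 + 2·91 − 5·122 = -156
  Q = 160 − 2·122 + (-156) = -240
Option 1 (F − 50):
  V = 91
  F = 6 − 50 = -44
  P = 158 − 6·(-44) = 422
  N = 272 + 2·91 − 5·422 = -1656
  Q = 160 − 2·422 + (-1656) = -2340
ΔP = 422 − 122 = 300; ΔQ = -2340 − (-240) = -2100
Score = (-3)·300 + 1·(-2100) = -3000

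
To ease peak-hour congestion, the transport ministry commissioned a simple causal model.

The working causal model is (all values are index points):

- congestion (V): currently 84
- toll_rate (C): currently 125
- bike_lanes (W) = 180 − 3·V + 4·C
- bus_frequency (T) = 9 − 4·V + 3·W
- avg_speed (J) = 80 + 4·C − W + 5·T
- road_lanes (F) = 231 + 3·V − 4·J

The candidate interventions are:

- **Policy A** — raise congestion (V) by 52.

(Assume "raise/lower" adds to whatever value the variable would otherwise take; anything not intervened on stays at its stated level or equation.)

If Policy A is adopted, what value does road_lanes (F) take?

Policy A (V + 52):
  V = 84 + 52 = 136
  C = 125
  W = 180 − 3·136 + 4·125 = 272
  T = 9 − 4·136 + 3·272 = 281
  J = 80 + 4·125 − 272 + 5·281 = 1713
  F = 231 + 3·136 − 4·1713 = -6213

-6213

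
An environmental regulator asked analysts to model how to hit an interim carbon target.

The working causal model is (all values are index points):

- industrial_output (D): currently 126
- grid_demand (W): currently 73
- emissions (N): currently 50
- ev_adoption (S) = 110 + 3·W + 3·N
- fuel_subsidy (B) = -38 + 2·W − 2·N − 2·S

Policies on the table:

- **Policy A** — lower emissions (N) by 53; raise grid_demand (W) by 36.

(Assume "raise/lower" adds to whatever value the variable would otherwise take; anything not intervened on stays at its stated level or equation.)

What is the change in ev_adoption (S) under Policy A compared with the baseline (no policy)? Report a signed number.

Baseline:
  W = 73
  N = 50
  S = 110 + 3·73 + 3·50 = 479
Policy A (N − 53, W + 36):
  W = 73 + 36 = 109
  N = 50 − 53 = -3
  S = 110 + 3·109 + 3·(-3) = 428
Change in S: 428 − 479 = -51

-51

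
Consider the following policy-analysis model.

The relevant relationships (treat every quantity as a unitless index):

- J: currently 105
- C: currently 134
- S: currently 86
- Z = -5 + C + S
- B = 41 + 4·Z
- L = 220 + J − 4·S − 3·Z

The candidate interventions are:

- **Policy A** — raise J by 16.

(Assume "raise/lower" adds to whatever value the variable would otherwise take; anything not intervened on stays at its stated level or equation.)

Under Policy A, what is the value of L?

-648

Policy A (J + 16):
  J = 105 + 16 = 121
  C = 134
  S = 86
  Z = -5 + 134 + 86 = 215
  L = 220 + 121 − 4·86 − 3·215 = -648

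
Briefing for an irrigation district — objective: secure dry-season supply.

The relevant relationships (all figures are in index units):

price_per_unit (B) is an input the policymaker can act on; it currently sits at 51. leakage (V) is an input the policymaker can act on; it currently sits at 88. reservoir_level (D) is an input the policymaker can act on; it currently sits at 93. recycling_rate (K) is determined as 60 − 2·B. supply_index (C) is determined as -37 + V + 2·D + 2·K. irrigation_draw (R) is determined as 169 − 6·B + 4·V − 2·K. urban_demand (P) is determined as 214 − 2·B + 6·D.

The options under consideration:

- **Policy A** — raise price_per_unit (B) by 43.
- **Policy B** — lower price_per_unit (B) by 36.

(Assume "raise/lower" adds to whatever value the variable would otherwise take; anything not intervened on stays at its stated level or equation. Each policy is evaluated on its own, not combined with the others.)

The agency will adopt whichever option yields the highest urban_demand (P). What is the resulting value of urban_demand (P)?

Policy A (B + 43):
  B = 51 + 43 = 94
  D = 93
  P = 214 − 2·94 + 6·93 = 584
Policy B (B − 36):
  B = 51 − 36 = 15
  D = 93
  P = 214 − 2·15 + 6·93 = 742
Comparing — Policy A: P=584, Policy B: P=742. Highest is 742 (Policy B).

742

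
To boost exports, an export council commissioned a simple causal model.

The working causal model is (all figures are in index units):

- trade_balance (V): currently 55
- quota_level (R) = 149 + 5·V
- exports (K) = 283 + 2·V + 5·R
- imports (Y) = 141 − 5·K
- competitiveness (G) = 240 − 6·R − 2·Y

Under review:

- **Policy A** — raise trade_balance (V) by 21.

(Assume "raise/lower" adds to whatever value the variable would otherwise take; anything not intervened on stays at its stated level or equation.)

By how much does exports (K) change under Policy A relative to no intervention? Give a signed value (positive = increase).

567

Baseline:
  V = 55
  R = 149 + 5·55 = 424
  K = 283 + 2·55 + 5·424 = 2513
Policy A (V + 21):
  V = 55 + 21 = 76
  R = 149 + 5·76 = 529
  K = 283 + 2·76 + 5·529 = 3080
Change in K: 3080 − 2513 = 567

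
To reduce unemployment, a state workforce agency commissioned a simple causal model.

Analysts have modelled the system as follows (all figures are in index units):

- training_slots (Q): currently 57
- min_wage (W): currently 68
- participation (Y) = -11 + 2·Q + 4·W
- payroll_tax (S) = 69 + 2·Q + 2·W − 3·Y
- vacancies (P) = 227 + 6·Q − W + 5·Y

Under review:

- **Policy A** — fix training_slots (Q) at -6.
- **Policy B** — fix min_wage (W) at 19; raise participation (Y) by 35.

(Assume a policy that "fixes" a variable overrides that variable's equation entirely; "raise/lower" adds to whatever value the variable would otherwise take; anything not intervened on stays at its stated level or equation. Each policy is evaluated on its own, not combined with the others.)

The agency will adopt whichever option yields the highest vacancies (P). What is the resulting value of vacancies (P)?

1620

Policy A (Q := -6):
  Q = -6
  W = 68
  Y = -11 + 2·(-6) + 4·68 = 249
  P = 227 + 6·(-6) − 68 + 5·249 = 1368
Policy B (W := 19, Y + 35):
  Q = 57
  W = 19
  Y = -11 + 2·57 + 4·19 (+35 from intervention) = 214
  P = 227 + 6·57 − 19 + 5·214 = 1620
Comparing — Policy A: P=1368, Policy B: P=1620. Highest is 1620 (Policy B).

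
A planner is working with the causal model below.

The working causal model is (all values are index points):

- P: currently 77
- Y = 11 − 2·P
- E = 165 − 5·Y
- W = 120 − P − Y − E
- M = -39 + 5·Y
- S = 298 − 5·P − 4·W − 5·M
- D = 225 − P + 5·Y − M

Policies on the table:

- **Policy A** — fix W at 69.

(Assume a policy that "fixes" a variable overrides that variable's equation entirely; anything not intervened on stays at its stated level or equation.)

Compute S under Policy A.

3407

Policy A (W := 69):
  P = 77
  Y = 11 − 2·77 = -143
  E = 165 − 5·(-143) = 880
  W = 69
  M = -39 + 5·(-143) = -754
  S = 298 − 5·77 − 4·69 − 5·(-754) = 3407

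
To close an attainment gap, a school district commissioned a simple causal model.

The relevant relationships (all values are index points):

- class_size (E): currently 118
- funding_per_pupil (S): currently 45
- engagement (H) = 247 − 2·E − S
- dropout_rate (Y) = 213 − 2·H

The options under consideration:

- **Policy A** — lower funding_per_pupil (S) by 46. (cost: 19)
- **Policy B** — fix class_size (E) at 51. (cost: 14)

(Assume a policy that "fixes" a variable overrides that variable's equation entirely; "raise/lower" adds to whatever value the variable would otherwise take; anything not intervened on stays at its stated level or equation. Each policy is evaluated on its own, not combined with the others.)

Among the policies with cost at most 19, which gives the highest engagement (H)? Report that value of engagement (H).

100

Policy A (S − 46):
  E = 118
  S = 45 − 46 = -1
  H = 247 − 2·118 − (-1) = 12
Policy B (E := 51):
  E = 51
  S = 45
  H = 247 − 2·51 − 45 = 100
Comparing — Policy A: H=12, Policy B: H=100. Highest is 100 (Policy B).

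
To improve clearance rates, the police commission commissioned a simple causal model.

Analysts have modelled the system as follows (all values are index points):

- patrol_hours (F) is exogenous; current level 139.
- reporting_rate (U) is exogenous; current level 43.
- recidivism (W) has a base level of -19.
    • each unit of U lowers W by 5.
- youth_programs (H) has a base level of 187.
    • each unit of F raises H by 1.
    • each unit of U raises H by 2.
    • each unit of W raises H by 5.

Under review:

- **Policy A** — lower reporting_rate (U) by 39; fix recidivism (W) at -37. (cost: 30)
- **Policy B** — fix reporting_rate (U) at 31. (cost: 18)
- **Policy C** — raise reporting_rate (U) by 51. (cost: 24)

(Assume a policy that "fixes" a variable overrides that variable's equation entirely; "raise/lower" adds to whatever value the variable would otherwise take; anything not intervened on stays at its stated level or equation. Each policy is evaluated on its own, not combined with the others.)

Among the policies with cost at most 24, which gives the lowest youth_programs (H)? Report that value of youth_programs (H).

Policy B (U := 31):
  F = 139
  U = 31
  W = -19 − 5·31 = -174
  H = 187 + 139 + 2·31 + 5·(-174) = -482
Policy C (U + 51):
  F = 139
  U = 43 + 51 = 94
  W = -19 − 5·94 = -489
  H = 187 + 139 + 2·94 + 5·(-489) = -1931
Comparing — Policy B: H=-482, Policy C: H=-1931. Lowest is -1931 (Policy C).

-1931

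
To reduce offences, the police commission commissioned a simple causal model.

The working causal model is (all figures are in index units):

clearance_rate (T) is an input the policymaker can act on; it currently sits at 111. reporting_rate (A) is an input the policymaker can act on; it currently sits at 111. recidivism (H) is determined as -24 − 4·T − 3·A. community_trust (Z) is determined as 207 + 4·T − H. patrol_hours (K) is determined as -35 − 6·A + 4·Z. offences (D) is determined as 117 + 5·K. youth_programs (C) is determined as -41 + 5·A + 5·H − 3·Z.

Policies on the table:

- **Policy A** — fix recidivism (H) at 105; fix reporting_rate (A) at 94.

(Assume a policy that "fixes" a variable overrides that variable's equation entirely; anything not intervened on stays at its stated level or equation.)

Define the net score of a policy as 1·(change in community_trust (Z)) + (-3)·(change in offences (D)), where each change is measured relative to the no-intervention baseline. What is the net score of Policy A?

Baseline:
  T = 111
  A = 111
  H = -24 − 4·111 − 3·111 = -801
  Z = 207 + 4·111 − (-801) = 1452
  K = -35 − 6·111 + 4·1452 = 5107
  D = 117 + 5·5107 = 25652
Policy A (H := 105, A := 94):
  T = 111
  A = 94
  H = 105
  Z = 207 + 4·111 − 105 = 546
  K = -35 − 6·94 + 4·546 = 1585
  D = 117 + 5·1585 = 8042
ΔZ = 546 − 1452 = -906; ΔD = 8042 − 25652 = -17610
Score = 1·(-906) + (-3)·(-17610) = 51924

51924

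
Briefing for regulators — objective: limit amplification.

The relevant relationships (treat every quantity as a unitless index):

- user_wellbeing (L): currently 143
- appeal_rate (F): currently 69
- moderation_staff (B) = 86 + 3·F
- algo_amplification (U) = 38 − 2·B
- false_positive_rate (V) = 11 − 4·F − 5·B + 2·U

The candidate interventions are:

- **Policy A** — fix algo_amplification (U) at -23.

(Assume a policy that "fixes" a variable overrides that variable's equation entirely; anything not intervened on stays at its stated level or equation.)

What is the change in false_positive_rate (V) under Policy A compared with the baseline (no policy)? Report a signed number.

Baseline:
  F = 69
  B = 86 + 3·69 = 293
  U = 38 − 2·293 = -548
  V = 11 − 4·69 − 5·293 + 2·(-548) = -2826
Policy A (U := -23):
  F = 69
  B = 86 + 3·69 = 293
  U = -23
  V = 11 − 4·69 − 5·293 + 2·(-23) = -1776
Change in V: -1776 − (-2826) = 1050

1050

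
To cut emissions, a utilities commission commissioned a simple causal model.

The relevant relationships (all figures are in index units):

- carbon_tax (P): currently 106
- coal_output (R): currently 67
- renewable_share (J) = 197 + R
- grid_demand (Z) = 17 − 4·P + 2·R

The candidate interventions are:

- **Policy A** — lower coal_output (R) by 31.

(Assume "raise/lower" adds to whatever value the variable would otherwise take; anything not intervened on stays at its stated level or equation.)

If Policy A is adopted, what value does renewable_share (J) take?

233

Policy A (R − 31):
  R = 67 − 31 = 36
  J = 197 + 36 = 233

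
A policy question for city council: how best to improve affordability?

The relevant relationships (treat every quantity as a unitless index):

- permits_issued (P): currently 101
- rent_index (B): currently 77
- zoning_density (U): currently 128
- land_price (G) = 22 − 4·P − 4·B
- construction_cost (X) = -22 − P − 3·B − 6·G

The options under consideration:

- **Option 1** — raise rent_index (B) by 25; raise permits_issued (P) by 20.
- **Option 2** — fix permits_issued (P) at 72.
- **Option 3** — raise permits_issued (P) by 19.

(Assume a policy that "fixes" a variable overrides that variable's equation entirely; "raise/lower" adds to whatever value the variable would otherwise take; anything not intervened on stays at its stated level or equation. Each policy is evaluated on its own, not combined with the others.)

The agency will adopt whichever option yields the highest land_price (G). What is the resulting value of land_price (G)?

-574

Option 1 (B + 25, P + 20):
  P = 101 + 20 = 121
  B = 77 + 25 = 102
  G = 22 − 4·121 − 4·102 = -870
Option 2 (P := 72):
  P = 72
  B = 77
  G = 22 − 4·72 − 4·77 = -574
Option 3 (P + 19):
  P = 101 + 19 = 120
  B = 77
  G = 22 − 4·120 − 4·77 = -766
Comparing — Option 1: G=-870, Option 2: G=-574, Option 3: G=-766. Highest is -574 (Option 2).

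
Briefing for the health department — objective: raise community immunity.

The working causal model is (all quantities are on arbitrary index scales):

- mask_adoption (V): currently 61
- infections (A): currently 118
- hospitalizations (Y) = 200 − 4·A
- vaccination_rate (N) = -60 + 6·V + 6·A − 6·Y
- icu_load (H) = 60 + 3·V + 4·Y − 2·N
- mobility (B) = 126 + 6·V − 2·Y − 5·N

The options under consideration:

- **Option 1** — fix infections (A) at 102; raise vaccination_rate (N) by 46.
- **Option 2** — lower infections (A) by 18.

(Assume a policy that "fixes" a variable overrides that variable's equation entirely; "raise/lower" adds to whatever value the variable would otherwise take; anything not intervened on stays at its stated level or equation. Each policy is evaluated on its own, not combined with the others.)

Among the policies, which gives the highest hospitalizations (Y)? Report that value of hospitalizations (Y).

-200

Option 1 (A := 102, N + 46):
  A = 102
  Y = 200 − 4·102 = -208
Option 2 (A − 18):
  A = 118 − 18 = 100
  Y = 200 − 4·100 = -200
Comparing — Option 1: Y=-208, Option 2: Y=-200. Highest is -200 (Option 2).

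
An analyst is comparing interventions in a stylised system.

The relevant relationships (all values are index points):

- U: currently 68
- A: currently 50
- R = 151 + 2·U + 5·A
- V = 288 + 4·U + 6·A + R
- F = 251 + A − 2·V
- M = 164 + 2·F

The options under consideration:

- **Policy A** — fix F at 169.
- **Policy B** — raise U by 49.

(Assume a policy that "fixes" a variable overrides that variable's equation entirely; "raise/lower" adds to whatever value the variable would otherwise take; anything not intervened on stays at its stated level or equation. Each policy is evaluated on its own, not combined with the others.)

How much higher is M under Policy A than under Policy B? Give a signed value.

6500

Policy A (F := 169):
  U = 68
  A = 50
  R = 151 + 2·68 + 5·50 = 537
  V = 288 + 4·68 + 6·50 + 537 = 1397
  F = 169
  M = 164 + 2·169 = 502
Policy B (U + 49):
  U = 68 + 49 = 117
  A = 50
  R = 151 + 2·117 + 5·50 = 635
  V = 288 + 4·117 + 6·50 + 635 = 1691
  F = 251 + 50 − 2·1691 = -3081
  M = 164 + 2·(-3081) = -5998
M: 502 − (-5998) = 6500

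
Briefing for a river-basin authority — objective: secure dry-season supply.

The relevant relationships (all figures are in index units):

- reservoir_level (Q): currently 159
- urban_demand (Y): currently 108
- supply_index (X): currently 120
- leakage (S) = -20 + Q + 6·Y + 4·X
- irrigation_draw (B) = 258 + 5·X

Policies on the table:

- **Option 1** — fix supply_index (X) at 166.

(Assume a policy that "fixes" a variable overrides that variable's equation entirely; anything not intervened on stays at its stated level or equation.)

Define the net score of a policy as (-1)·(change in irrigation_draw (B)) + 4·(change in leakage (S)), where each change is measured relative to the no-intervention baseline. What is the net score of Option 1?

506

Baseline:
  Q = 159
  Y = 108
  X = 120
  S = -20 + 159 + 6·108 + 4·120 = 1267
  B = 258 + 5·120 = 858
Option 1 (X := 166):
  Q = 159
  Y = 108
  X = 166
  S = -20 + 159 + 6·108 + 4·166 = 1451
  B = 258 + 5·166 = 1088
ΔB = 1088 − 858 = 230; ΔS = 1451 − 1267 = 184
Score = (-1)·230 + 4·184 = 506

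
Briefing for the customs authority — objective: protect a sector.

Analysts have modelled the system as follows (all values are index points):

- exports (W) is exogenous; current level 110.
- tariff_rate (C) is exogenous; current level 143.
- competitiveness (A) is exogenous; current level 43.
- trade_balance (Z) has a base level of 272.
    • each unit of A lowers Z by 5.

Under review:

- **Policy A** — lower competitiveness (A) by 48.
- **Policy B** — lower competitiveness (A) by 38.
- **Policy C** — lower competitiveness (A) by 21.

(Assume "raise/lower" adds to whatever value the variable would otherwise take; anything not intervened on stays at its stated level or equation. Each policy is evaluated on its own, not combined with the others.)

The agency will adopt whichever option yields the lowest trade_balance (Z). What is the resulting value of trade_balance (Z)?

Policy A (A − 48):
  A = 43 − 48 = -5
  Z = 272 − 5·(-5) = 297
Policy B (A − 38):
  A = 43 − 38 = 5
  Z = 272 − 5·5 = 247
Policy C (A − 21):
  A = 43 − 21 = 22
  Z = 272 − 5·22 = 162
Comparing — Policy A: Z=297, Policy B: Z=247, Policy C: Z=162. Lowest is 162 (Policy C).

162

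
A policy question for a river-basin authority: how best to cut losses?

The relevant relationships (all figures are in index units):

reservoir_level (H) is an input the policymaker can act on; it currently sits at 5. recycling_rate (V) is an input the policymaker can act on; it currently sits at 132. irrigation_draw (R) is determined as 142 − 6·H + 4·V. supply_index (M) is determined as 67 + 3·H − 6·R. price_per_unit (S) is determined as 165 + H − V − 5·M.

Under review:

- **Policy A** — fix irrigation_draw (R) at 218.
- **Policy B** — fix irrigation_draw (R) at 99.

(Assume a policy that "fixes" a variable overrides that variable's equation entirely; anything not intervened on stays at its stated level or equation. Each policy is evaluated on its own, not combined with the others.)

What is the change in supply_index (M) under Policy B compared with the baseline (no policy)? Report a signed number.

Baseline:
  H = 5
  V = 132
  R = 142 − 6·5 + 4·132 = 640
  M = 67 + 3·5 − 6·640 = -3758
Policy B (R := 99):
  H = 5
  V = 132
  R = 99
  M = 67 + 3·5 − 6·99 = -512
Change in M: -512 − (-3758) = 3246

3246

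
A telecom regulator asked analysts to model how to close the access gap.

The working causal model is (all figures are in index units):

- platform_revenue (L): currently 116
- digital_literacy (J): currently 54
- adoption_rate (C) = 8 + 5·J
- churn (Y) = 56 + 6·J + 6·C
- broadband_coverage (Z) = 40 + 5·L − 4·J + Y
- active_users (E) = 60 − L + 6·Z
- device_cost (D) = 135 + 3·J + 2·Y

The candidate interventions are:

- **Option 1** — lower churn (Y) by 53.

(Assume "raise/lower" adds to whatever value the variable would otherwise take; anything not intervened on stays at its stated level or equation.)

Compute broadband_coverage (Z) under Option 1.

Option 1 (Y − 53):
  L = 116
  J = 54
  C = 8 + 5·54 = 278
  Y = 56 + 6·54 + 6·278 (−53 from intervention) = 1995
  Z = 40 + 5·116 − 4·54 + 1995 = 2399

2399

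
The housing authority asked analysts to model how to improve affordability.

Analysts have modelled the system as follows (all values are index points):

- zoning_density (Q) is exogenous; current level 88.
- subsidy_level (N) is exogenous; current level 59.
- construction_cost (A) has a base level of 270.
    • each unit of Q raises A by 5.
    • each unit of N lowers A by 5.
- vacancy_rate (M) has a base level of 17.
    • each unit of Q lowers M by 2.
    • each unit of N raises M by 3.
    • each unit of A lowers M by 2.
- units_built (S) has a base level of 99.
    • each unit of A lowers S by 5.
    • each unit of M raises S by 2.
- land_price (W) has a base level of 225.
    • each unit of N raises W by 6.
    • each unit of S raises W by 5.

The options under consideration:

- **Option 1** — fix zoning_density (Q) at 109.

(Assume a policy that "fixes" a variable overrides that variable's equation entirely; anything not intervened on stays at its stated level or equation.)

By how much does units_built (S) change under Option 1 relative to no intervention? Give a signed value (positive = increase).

Baseline:
  Q = 88
  N = 59
  A = 270 + 5·88 − 5·59 = 415
  M = 17 − 2·88 + 3·59 − 2·415 = -812
  S = 99 − 5·415 + 2·(-812) = -3600
Option 1 (Q := 109):
  Q = 109
  N = 59
  A = 270 + 5·109 − 5·59 = 520
  M = 17 − 2·109 + 3·59 − 2·520 = -1064
  S = 99 − 5·520 + 2·(-1064) = -4629
Change in S: -4629 − (-3600) = -1029

-1029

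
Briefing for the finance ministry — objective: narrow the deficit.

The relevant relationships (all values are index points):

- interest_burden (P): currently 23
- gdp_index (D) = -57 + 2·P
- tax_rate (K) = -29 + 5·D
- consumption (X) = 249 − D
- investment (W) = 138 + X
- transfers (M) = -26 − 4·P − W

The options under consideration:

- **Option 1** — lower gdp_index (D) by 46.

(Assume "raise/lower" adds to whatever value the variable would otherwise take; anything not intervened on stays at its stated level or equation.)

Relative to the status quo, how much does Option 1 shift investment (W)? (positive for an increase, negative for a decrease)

46

Baseline:
  P = 23
  D = -57 + 2·23 = -11
  X = 249 − (-11) = 260
  W = 138 + 260 = 398
Option 1 (D − 46):
  P = 23
  D = -57 + 2·23 (−46 from intervention) = -57
  X = 249 − (-57) = 306
  W = 138 + 306 = 444
Change in W: 444 − 398 = 46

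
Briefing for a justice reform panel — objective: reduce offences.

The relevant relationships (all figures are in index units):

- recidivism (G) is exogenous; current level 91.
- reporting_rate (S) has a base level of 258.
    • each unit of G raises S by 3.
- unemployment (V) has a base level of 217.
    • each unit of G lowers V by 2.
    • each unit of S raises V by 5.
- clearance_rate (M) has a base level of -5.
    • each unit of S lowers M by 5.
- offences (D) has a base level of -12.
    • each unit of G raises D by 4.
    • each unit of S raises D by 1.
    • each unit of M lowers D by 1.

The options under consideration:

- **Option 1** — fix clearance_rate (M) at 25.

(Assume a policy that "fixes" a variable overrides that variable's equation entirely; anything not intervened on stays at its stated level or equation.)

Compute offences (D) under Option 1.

858

Option 1 (M := 25):
  G = 91
  S = 258 + 3·91 = 531
  M = 25
  D = -12 + 4·91 + 531 − 25 = 858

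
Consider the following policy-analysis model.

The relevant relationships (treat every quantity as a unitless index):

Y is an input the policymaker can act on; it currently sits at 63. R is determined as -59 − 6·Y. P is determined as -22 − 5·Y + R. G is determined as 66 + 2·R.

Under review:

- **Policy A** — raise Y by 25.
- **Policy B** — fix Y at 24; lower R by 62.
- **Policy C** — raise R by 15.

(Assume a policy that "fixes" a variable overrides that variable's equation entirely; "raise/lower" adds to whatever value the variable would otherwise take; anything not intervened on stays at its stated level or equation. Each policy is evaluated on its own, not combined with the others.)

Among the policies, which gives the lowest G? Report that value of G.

-1108

Policy A (Y + 25):
  Y = 63 + 25 = 88
  R = -59 − 6·88 = -587
  G = 66 + 2·(-587) = -1108
Policy B (Y := 24, R − 62):
  Y = 24
  R = -59 − 6·24 (−62 from intervention) = -265
  G = 66 + 2·(-265) = -464
Policy C (R + 15):
  Y = 63
  R = -59 − 6·63 (+15 from intervention) = -422
  G = 66 + 2·(-422) = -778
Comparing — Policy A: G=-1108, Policy B: G=-464, Policy C: G=-778. Lowest is -1108 (Policy A).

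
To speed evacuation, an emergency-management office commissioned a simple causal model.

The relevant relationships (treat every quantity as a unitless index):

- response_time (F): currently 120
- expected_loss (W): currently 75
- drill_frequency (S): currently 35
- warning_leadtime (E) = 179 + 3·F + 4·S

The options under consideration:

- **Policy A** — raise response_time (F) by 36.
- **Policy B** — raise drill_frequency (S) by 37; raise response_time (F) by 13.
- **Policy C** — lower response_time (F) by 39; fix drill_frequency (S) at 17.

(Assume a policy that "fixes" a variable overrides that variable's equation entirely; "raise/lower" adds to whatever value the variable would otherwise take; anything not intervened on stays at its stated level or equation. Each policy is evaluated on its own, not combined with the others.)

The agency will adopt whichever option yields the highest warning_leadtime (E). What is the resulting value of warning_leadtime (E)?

Policy A (F + 36):
  F = 120 + 36 = 156
  S = 35
  E = 179 + 3·156 + 4·35 = 787
Policy B (S + 37, F + 13):
  F = 120 + 13 = 133
  S = 35 + 37 = 72
  E = 179 + 3·133 + 4·72 = 866
Policy C (F − 39, S := 17):
  F = 120 − 39 = 81
  S = 17
  E = 179 + 3·81 + 4·17 = 490
Comparing — Policy A: E=787, Policy B: E=866, Policy C: E=490. Highest is 866 (Policy B).

866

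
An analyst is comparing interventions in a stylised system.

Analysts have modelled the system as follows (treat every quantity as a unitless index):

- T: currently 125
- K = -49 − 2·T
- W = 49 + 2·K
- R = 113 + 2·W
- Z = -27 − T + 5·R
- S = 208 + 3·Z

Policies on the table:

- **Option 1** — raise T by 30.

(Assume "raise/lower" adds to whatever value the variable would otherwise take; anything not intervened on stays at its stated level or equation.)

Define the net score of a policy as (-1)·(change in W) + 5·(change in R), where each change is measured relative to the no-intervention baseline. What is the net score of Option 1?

-1080

Baseline:
  T = 125
  K = -49 − 2·125 = -299
  W = 49 + 2·(-299) = -549
  R = 113 + 2·(-549) = -985
Option 1 (T + 30):
  T = 125 + 30 = 155
  K = -49 − 2·155 = -359
  W = 49 + 2·(-359) = -669
  R = 113 + 2·(-669) = -1225
ΔW = -669 − (-549) = -120; ΔR = -1225 − (-985) = -240
Score = (-1)·(-120) + 5·(-240) = -1080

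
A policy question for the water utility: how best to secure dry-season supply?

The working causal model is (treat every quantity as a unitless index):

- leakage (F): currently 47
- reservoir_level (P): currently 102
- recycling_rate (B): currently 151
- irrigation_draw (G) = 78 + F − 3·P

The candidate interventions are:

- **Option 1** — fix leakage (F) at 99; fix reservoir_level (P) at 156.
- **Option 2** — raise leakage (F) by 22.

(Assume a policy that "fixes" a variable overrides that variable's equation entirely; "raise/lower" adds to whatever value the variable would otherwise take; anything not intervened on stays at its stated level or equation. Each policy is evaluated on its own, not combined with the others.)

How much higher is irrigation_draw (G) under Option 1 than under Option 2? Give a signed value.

-132

Option 1 (F := 99, P := 156):
  F = 99
  P = 156
  G = 78 + 99 − 3·156 = -291
Option 2 (F + 22):
  F = 47 + 22 = 69
  P = 102
  G = 78 + 69 − 3·102 = -159
G: -291 − (-159) = -132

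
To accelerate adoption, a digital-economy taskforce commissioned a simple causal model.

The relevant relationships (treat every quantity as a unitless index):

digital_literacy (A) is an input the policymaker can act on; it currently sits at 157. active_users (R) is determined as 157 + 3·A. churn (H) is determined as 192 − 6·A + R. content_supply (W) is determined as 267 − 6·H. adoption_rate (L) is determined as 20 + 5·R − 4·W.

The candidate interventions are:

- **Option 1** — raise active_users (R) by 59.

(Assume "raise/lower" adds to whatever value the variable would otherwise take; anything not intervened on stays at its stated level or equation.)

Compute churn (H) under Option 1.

Option 1 (R + 59):
  A = 157
  R = 157 + 3·157 (+59 from intervention) = 687
  H = 192 − 6·157 + 687 = -63

-63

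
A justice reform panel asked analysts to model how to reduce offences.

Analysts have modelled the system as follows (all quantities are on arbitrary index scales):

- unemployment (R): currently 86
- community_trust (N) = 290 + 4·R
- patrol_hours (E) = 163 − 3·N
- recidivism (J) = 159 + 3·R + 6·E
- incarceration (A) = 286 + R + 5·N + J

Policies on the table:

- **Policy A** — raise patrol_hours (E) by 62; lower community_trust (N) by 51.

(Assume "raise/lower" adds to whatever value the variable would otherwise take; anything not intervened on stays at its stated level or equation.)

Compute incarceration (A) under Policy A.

-5440

Policy A (E + 62, N − 51):
  R = 86
  N = 290 + 4·86 (−51 from intervention) = 583
  E = 163 − 3·583 (+62 from intervention) = -1524
  J = 159 + 3·86 + 6·(-1524) = -8727
  A = 286 + 86 + 5·583 + (-8727) = -5440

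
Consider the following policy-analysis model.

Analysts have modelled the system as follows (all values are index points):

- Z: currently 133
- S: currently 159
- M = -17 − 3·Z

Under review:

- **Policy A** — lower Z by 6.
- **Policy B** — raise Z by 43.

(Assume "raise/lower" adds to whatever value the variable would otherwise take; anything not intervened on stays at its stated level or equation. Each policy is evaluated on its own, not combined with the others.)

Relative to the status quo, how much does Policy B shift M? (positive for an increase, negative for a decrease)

Baseline:
  Z = 133
  M = -17 − 3·133 = -416
Policy B (Z + 43):
  Z = 133 + 43 = 176
  M = -17 − 3·176 = -545
Change in M: -545 − (-416) = -129

-129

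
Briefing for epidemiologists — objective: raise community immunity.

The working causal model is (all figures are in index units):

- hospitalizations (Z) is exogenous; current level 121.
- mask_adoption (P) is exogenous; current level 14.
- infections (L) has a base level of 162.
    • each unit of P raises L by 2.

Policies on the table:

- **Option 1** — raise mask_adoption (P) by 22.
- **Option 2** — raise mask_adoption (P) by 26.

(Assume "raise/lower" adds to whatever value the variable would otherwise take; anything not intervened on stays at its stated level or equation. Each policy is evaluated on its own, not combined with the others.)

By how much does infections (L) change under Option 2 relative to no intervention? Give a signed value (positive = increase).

Baseline:
  P = 14
  L = 162 + 2·14 = 190
Option 2 (P + 26):
  P = 14 + 26 = 40
  L = 162 + 2·40 = 242
Change in L: 242 − 190 = 52

52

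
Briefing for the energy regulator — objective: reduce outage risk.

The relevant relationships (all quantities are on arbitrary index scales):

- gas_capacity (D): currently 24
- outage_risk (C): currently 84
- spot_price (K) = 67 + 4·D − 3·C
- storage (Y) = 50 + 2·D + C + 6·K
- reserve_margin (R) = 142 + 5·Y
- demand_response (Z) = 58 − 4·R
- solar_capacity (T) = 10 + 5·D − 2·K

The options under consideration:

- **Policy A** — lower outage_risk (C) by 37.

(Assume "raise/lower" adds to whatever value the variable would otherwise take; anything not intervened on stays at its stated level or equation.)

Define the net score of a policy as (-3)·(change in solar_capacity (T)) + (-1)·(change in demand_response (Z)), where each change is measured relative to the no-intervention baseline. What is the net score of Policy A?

Baseline:
  D = 24
  C = 84
  K = 67 + 4·24 − 3·84 = -89
  Y = 50 + 2·24 + 84 + 6·(-89) = -352
  R = 142 + 5·(-352) = -1618
  Z = 58 − 4·(-1618) = 6530
  T = 10 + 5·24 − 2·(-89) = 308
Policy A (C − 37):
  D = 24
  C = 84 − 37 = 47
  K = 67 + 4·24 − 3·47 = 22
  Y = 50 + 2·24 + 47 + 6·22 = 277
  R = 142 + 5·277 = 1527
  Z = 58 − 4·1527 = -6050
  T = 10 + 5·24 − 2·22 = 86
ΔT = 86 − 308 = -222; ΔZ = -6050 − 6530 = -12580
Score = (-3)·(-222) + (-1)·(-12580) = 13246

13246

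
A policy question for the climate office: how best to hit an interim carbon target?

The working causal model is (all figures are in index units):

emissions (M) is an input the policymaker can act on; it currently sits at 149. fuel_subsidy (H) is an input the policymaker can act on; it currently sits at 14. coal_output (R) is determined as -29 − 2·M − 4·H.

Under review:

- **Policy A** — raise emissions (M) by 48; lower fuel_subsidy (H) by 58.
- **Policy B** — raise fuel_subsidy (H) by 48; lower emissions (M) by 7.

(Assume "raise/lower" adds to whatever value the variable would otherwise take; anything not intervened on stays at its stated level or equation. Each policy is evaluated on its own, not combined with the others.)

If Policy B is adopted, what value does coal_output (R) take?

-561

Policy B (H + 48, M − 7):
  M = 149 − 7 = 142
  H = 14 + 48 = 62
  R = -29 − 2·142 − 4·62 = -561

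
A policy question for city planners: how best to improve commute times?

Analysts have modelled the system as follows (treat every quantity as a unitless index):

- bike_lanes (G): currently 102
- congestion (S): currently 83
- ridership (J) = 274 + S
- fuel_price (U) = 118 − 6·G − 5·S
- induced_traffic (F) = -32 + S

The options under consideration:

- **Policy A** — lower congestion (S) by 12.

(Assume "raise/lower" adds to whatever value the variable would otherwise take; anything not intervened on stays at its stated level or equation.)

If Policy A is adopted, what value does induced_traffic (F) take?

Policy A (S − 12):
  S = 83 − 12 = 71
  F = -32 + 71 = 39

39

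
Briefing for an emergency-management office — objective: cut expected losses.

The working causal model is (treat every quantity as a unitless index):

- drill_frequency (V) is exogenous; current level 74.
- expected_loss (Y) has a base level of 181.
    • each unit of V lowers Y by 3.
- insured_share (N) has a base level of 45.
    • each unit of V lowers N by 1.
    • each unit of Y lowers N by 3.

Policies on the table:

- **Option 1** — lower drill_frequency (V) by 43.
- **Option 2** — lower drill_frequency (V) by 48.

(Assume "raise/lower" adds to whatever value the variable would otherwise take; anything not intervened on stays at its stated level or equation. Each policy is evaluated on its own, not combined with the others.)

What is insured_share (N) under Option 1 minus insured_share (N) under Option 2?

40

Option 1 (V − 43):
  V = 74 − 43 = 31
  Y = 181 − 3·31 = 88
  N = 45 − 31 − 3·88 = -250
Option 2 (V − 48):
  V = 74 − 48 = 26
  Y = 181 − 3·26 = 103
  N = 45 − 26 − 3·103 = -290
N: -250 − (-290) = 40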